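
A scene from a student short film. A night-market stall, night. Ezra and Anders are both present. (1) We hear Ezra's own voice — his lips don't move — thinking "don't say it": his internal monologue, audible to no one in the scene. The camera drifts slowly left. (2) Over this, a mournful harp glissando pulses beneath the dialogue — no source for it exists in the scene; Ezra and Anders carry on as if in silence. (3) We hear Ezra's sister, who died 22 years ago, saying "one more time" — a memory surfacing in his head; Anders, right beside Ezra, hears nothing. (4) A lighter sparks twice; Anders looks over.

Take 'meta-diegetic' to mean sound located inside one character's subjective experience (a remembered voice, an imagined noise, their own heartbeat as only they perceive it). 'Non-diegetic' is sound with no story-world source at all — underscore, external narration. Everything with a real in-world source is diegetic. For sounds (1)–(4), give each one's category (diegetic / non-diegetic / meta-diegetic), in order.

Sound (1): internal monologue — inside Ezra's mind, not spoken into the scene, so meta-diegetic.
(2) nothing in the stall produces it and the characters don't hear it — pure soundtrack → non-diegetic.
(3) the voice is a memory playing only inside Ezra's mind; Anders can't hear it → meta-diegetic.
(4) is diegetic: a lighter is a real object/event in the scene's world.

meta-diegetic, non-diegetic, meta-diegetic, diegetic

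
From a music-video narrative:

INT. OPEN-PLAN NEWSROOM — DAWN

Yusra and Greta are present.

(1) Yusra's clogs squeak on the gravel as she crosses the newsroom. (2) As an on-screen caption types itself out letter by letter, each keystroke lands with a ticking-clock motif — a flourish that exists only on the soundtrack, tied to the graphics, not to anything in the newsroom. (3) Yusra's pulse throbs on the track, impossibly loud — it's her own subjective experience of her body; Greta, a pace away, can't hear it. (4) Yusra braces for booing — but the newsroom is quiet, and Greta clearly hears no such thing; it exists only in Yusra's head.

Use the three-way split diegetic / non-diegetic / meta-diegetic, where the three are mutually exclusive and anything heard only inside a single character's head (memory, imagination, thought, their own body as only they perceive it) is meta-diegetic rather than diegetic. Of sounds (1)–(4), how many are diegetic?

1

Sound (1): a character's body making contact with the set — an in-world sound, so diegetic.
(2) the caption isn't part of the story world, so neither is the sound tied to it → non-diegetic.
(3) a subjective body sound — Yusra's private perception, inaudible to Greta → meta-diegetic.
Sound (4): Yusra alone 'hears' it — an imagined sound, not present in the space, so meta-diegetic.
So 1 of the 4 is diegetic: (1).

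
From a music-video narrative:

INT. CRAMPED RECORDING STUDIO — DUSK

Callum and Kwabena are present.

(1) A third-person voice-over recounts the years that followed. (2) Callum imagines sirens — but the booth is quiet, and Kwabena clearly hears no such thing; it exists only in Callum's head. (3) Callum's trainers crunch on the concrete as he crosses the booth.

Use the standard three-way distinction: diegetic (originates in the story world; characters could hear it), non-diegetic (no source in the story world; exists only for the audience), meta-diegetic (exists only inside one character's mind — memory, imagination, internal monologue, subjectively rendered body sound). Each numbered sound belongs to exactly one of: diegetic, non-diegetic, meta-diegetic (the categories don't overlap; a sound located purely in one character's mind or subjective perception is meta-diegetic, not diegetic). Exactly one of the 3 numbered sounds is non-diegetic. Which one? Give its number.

1

(1) is non-diegetic: commentary laid over the scene from outside the fiction.
(2) subjective to Callum: the booth is silent and Kwabena hears nothing → meta-diegetic.
(3) is diegetic: it's the physical sound of Callum moving in the space.
Only (1) is non-diegetic.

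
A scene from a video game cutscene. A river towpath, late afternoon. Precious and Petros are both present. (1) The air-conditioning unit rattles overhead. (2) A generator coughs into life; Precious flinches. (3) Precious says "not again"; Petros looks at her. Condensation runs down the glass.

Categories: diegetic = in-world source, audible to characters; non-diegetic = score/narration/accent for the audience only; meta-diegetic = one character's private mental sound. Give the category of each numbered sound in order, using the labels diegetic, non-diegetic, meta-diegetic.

diegetic, diegetic, diegetic

(1) is diegetic: it's the actual ambient sound of the location.
Sound (2): the sound comes from a generator physically present in the location, so diegetic.
Sound (3): Precious is a character speaking aloud in the scene, so diegetic.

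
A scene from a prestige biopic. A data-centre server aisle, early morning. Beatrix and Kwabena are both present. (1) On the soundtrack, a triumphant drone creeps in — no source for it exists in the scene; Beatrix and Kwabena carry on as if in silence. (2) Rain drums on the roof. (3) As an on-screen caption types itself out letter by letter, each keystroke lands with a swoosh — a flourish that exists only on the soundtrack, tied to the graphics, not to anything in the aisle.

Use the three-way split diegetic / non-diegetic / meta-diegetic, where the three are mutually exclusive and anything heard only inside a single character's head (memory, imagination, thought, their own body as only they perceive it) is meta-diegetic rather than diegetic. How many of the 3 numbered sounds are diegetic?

1

(1) is non-diegetic: score with no on-screen or off-screen source; it exists for the audience alone.
(2) rain is part of the location's real environment → diegetic.
Sound (3): the caption isn't part of the story world, so neither is the sound tied to it, so non-diegetic.
Diegetic: (2) — that's 1.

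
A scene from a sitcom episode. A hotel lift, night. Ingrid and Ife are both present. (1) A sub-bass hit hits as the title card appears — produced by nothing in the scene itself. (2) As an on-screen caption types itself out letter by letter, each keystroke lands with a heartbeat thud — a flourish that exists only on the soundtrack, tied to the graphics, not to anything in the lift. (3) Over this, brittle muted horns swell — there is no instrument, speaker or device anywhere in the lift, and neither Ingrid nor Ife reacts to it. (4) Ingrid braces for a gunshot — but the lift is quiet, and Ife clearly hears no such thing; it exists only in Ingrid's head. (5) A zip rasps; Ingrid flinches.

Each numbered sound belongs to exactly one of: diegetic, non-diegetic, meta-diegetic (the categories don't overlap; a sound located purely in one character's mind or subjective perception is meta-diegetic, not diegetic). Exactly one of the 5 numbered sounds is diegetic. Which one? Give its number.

(1) nothing in the scene produces it; it's an accent added for the audience → non-diegetic.
Sound (2): sound married to a title/caption — outside the diegesis by definition, so non-diegetic.
(3) is non-diegetic: score with no on-screen or off-screen source; it exists for the audience alone.
Sound (4): Ingrid alone 'hears' it — an imagined sound, not present in the space, so meta-diegetic.
Sound (5): the sound comes from a zip physically present in the location, so diegetic.
Only (5) is diegetic.

5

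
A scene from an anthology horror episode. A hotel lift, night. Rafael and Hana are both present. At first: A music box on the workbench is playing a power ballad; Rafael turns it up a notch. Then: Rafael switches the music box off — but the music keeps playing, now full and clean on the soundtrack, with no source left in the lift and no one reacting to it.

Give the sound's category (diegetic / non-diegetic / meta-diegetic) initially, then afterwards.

Initially: a music box is a real in-scene source and Rafael reacts to it → diegetic.
Afterwards: there is no longer any in-world source and no one can hear it — it has become underscore → non-diegetic.

diegetic, non-diegetic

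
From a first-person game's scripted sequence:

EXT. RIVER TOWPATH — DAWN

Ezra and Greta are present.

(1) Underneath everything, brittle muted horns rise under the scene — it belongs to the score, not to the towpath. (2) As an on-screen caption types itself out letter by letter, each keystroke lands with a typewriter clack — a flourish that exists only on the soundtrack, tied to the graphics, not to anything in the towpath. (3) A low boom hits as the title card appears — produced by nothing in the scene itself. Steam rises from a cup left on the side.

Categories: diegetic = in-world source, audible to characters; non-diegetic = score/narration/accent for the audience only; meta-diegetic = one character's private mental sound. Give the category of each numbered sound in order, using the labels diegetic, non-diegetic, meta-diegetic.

(1) is non-diegetic: nothing in the towpath produces it and the characters don't hear it — pure soundtrack.
(2) sound married to a title/caption — outside the diegesis by definition → non-diegetic.
(3) an editorial stinger — it belongs to the cut, not the story world → non-diegetic.

non-diegetic, non-diegetic, non-diegetic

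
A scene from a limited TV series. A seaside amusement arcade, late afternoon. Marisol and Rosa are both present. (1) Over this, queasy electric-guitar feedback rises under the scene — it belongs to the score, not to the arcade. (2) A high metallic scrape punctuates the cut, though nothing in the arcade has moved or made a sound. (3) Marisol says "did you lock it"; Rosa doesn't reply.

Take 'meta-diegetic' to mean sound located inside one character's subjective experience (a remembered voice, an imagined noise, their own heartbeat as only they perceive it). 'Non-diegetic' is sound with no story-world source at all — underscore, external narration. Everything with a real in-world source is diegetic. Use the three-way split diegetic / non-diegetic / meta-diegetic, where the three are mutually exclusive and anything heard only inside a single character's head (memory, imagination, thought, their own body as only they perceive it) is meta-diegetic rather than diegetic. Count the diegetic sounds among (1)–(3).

(1) is non-diegetic: it has no source in the story world and no character can hear it — it's underscore.
(2) it's a sound-design accent with no in-world source; no one in the scene can hear it → non-diegetic.
(3) is diegetic: Marisol is a character speaking aloud in the scene.
Diegetic: (3) — that's 1.

1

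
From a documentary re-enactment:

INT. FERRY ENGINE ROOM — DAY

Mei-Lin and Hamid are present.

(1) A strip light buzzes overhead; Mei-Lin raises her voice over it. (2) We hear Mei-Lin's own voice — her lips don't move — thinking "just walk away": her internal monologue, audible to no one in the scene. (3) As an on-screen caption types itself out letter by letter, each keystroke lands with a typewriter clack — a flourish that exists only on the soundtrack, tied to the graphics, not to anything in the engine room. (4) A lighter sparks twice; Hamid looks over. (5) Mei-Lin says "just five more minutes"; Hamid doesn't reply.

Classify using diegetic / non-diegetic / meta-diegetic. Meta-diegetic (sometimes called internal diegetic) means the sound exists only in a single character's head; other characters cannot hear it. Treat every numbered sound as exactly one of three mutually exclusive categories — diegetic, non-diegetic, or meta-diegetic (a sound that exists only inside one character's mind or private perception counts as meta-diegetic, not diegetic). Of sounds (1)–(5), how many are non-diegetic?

Sound (1): a strip light is part of the location's real environment, so diegetic.
(2) Mei-Lin's thought-voice: a private mental sound no other character can hear → meta-diegetic.
(3) is non-diegetic: the caption isn't part of the story world, so neither is the sound tied to it.
(4) is diegetic: a lighter is a real object/event in the scene's world.
Sound (5): Mei-Lin is a character speaking aloud in the scene, so diegetic.
So 1 of the 5 is non-diegetic: (3).

1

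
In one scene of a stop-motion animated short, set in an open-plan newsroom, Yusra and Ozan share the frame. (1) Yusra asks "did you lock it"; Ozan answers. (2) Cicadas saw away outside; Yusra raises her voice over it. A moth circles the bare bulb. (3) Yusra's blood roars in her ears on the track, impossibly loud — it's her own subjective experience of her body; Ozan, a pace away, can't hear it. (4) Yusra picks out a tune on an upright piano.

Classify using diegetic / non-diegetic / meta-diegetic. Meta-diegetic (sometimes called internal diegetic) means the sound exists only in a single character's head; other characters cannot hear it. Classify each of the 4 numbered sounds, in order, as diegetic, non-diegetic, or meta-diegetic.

diegetic, diegetic, meta-diegetic, diegetic

Sound (1): Yusra is a character speaking aloud in the scene, so diegetic.
(2) is diegetic: ambient/room sound belonging to the story's physical space.
(3) is meta-diegetic: point-of-audition from inside Yusra's body; not a sound in the room.
(4) Yusra is producing the music live, in the story world → diegetic.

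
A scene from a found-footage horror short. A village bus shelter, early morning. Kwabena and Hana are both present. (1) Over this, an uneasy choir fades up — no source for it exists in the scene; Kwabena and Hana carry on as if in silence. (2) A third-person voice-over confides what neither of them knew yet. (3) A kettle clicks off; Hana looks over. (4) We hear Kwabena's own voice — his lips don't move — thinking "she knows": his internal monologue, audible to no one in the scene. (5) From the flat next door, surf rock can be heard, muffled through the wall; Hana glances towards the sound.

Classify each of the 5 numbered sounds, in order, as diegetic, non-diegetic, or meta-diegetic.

non-diegetic, non-diegetic, diegetic, meta-diegetic, diegetic

Sound (1): nothing in the shelter produces it and the characters don't hear it — pure soundtrack, so non-diegetic.
(2) external voice-over — not a character, not heard by anyone in the scene → non-diegetic.
Sound (3): the sound comes from a kettle physically present in the location, so diegetic.
(4) is meta-diegetic: Kwabena's thought-voice: a private mental sound no other character can hear.
(5) the music has an off-screen but real-world source and a character hears it → diegetic.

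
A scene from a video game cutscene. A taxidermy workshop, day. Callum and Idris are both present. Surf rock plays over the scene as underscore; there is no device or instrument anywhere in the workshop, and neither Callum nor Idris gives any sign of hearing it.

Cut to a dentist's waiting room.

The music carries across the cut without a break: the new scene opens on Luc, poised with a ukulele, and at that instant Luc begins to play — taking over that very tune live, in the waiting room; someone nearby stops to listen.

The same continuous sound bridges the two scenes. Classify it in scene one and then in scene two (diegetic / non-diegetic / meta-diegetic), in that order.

Scene one: there's no in-world source anywhere and no character hears it — underscore for the audience only → non-diegetic.
Scene two: from the moment Luc starts playing, the tune is being performed on a ukulele inside the story world and another character hears it → diegetic.

non-diegetic, diegetic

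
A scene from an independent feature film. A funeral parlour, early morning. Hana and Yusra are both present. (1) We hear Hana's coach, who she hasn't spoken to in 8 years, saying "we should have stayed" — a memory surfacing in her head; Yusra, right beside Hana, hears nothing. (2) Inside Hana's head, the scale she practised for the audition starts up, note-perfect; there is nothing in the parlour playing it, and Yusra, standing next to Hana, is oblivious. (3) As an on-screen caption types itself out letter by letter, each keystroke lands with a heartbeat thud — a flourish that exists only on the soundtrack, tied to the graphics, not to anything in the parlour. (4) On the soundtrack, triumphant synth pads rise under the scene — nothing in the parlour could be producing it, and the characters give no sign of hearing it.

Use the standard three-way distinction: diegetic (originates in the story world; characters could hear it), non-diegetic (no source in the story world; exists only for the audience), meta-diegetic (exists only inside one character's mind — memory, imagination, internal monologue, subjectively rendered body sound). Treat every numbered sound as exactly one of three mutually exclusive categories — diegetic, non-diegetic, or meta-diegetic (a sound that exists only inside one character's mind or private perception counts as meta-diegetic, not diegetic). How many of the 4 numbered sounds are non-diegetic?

2

(1) a remembered line, private to Hana — not present in the room, not audible to Yusra → meta-diegetic.
(2) is meta-diegetic: remembered music, private to Hana — Yusra is oblivious because it isn't in the room.
(3) is non-diegetic: sound married to a title/caption — outside the diegesis by definition.
(4) score with no on-screen or off-screen source; it exists for the audience alone → non-diegetic.
Non-diegetic: (3), (4) — that's 2.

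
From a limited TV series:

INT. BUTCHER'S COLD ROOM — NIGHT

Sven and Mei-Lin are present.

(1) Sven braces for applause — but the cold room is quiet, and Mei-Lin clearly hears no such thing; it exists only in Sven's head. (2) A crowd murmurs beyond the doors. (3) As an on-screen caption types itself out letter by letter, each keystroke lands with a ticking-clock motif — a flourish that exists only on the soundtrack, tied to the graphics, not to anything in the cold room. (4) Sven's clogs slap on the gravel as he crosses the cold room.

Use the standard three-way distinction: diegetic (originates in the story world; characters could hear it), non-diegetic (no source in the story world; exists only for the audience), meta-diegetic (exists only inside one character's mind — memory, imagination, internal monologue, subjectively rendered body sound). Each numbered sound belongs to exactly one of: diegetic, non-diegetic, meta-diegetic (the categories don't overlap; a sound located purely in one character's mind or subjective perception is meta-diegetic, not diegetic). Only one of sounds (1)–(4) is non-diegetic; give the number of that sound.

3

Sound (1): the sound is imagined by Sven; nothing in the story world is producing it and Mei-Lin can't hear it, so meta-diegetic.
Sound (2): ambient/room sound belonging to the story's physical space, so diegetic.
Sound (3): the caption isn't part of the story world, so neither is the sound tied to it, so non-diegetic.
(4) a character's body making contact with the set — an in-world sound → diegetic.
Only (3) is non-diegetic.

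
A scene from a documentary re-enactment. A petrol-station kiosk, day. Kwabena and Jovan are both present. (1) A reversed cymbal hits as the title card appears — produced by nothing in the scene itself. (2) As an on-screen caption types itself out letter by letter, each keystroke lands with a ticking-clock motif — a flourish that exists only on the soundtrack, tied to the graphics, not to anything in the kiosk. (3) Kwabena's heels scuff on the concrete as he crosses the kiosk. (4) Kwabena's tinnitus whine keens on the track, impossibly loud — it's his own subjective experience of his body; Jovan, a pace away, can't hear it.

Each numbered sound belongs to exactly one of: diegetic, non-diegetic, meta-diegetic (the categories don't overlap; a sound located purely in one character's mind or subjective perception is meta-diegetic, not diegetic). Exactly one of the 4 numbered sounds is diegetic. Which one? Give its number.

(1) is non-diegetic: it's a sound-design accent with no in-world source; no one in the scene can hear it.
(2) it accompanies on-screen graphics, not anything inside the story world → non-diegetic.
(3) Kwabena's footsteps are produced in the story world → diegetic.
Sound (4): it's Kwabena's internal bodily sensation rendered as sound; only Kwabena 'hears' it, so meta-diegetic.
Only (3) is diegetic.

3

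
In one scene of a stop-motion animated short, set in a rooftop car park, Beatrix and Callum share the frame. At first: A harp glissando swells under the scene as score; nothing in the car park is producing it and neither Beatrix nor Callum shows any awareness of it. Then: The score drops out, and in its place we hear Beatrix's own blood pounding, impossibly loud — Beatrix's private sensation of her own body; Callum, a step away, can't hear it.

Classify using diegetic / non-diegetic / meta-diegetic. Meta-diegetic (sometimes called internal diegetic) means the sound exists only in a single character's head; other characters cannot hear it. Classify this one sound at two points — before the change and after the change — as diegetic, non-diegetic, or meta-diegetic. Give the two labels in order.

Before the change: underscore with no in-world source, inaudible to the characters → non-diegetic.
After the change: the body sound is Beatrix's subjective perception alone — Callum can't hear it → meta-diegetic.

non-diegetic, meta-diegetic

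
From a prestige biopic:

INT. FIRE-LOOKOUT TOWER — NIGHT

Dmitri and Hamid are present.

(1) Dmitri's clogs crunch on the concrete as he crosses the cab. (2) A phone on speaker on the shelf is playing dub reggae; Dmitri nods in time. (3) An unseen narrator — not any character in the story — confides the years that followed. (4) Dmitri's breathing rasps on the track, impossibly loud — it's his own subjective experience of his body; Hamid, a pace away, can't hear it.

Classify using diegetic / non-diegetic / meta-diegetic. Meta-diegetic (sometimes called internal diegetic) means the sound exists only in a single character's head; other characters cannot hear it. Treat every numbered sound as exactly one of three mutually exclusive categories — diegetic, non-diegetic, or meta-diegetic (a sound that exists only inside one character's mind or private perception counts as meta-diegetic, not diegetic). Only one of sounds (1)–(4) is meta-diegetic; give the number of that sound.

(1) Dmitri's footsteps are produced in the story world → diegetic.
Sound (2): a phone on speaker is a physical source in the scene and Dmitri reacts to it, so diegetic.
(3) is non-diegetic: the narrator exists outside the story world, addressing only the audience.
Sound (4): point-of-audition from inside Dmitri's body; not a sound in the room, so meta-diegetic.
Only (4) is meta-diegetic.

4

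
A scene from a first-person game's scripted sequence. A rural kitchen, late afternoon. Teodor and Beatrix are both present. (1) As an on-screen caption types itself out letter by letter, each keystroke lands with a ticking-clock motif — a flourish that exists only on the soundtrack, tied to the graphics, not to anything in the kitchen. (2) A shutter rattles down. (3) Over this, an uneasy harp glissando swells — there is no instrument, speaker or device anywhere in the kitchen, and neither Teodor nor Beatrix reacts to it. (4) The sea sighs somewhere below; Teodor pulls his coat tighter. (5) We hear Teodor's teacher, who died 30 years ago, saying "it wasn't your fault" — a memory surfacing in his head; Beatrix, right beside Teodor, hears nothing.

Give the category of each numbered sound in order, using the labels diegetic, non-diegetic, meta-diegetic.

(1) sound married to a title/caption — outside the diegesis by definition → non-diegetic.
Sound (2): a shutter is a real object/event in the scene's world, so diegetic.
(3) is non-diegetic: nothing in the kitchen produces it and the characters don't hear it — pure soundtrack.
Sound (4): ambient/room sound belonging to the story's physical space, so diegetic.
(5) a remembered line, private to Teodor — not present in the room, not audible to Beatrix → meta-diegetic.

non-diegetic, diegetic, non-diegetic, diegetic, meta-diegetic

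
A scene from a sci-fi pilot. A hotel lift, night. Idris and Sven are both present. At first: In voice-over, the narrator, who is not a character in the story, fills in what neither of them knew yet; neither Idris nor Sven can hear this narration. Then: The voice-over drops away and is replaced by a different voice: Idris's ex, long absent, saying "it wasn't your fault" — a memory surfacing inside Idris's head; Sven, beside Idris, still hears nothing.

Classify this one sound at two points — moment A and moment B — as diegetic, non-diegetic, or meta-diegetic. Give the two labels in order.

non-diegetic, meta-diegetic

Moment A: the external narrator addresses only the audience — outside the story world → non-diegetic.
Moment B: the replacement voice is a memory inside Idris's mind specifically → meta-diegetic.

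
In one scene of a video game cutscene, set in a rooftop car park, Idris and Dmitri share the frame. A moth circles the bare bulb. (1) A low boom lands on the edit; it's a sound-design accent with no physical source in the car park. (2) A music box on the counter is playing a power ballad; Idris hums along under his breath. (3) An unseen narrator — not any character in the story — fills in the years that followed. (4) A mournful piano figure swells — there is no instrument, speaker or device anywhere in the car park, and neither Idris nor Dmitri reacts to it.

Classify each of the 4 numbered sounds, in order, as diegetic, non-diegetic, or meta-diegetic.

non-diegetic, diegetic, non-diegetic, non-diegetic

(1) an editorial stinger — it belongs to the cut, not the story world → non-diegetic.
(2) is diegetic: source music from a music box, which exists in the story world.
(3) external voice-over — not a character, not heard by anyone in the scene → non-diegetic.
Sound (4): nothing in the car park produces it and the characters don't hear it — pure soundtrack, so non-diegetic.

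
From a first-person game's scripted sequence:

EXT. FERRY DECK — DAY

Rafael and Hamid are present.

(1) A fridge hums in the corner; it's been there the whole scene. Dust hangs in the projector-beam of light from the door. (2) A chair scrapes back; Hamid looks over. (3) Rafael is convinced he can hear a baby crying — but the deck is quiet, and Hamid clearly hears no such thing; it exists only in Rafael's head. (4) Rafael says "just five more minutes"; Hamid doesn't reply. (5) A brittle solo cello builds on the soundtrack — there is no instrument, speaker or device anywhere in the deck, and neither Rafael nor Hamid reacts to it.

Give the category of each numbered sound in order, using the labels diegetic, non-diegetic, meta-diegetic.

diegetic, diegetic, meta-diegetic, diegetic, non-diegetic

(1) is diegetic: it's the actual ambient sound of the location.
(2) is diegetic: the sound comes from a chair physically present in the location.
(3) is meta-diegetic: Rafael alone 'hears' it — an imagined sound, not present in the space.
(4) is diegetic: on-screen dialogue — Rafael speaks and Hamid is there to hear.
(5) is non-diegetic: it has no source in the story world and no character can hear it — it's underscore.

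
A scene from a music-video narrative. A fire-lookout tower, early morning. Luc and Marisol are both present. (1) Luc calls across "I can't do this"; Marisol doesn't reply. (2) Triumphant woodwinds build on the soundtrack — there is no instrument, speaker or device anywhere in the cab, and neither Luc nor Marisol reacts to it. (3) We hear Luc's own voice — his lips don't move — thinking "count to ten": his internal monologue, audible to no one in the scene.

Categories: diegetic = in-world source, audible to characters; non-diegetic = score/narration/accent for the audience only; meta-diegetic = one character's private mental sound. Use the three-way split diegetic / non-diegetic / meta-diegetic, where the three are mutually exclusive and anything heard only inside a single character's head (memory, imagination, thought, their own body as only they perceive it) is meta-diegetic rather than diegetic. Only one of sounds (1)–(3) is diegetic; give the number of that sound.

(1) is diegetic: on-screen dialogue — Luc speaks and Marisol is there to hear.
(2) it has no source in the story world and no character can hear it — it's underscore → non-diegetic.
Sound (3): Luc's thought-voice: a private mental sound no other character can hear, so meta-diegetic.
Only (1) is diegetic.

1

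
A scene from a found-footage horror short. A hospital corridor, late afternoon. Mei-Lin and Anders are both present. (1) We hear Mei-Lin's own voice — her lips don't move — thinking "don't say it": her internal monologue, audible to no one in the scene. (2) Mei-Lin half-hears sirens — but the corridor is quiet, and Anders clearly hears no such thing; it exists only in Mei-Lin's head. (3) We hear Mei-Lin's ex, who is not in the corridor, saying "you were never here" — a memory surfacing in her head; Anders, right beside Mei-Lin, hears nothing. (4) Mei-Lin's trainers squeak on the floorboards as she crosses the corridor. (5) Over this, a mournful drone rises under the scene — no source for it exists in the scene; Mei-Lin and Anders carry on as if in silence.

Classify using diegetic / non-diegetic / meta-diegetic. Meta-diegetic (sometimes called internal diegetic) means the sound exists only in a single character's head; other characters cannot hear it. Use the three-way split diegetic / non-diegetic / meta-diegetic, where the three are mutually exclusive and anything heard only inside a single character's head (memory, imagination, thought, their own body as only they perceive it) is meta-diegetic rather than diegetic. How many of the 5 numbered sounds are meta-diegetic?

(1) internal monologue — inside Mei-Lin's mind, not spoken into the scene → meta-diegetic.
Sound (2): subjective to Mei-Lin: the corridor is silent and Anders hears nothing, so meta-diegetic.
Sound (3): it's Mei-Lin's recollection rendered as sound; the other character can't hear it, so meta-diegetic.
(4) a character's body making contact with the set — an in-world sound → diegetic.
(5) nothing in the corridor produces it and the characters don't hear it — pure soundtrack → non-diegetic.
So 3 of the 5 are meta-diegetic: (1), (2), (3).

3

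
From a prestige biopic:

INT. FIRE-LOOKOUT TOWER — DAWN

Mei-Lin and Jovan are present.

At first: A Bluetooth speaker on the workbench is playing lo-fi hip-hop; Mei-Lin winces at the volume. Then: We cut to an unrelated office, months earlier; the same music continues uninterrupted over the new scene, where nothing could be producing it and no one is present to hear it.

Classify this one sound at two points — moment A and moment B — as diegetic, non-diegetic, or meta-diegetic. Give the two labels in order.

diegetic, non-diegetic

Moment A: a Bluetooth speaker is a real in-scene source and Mei-Lin reacts to it → diegetic.
Moment B: there is no longer any in-world source and no one can hear it — it has become underscore → non-diegetic.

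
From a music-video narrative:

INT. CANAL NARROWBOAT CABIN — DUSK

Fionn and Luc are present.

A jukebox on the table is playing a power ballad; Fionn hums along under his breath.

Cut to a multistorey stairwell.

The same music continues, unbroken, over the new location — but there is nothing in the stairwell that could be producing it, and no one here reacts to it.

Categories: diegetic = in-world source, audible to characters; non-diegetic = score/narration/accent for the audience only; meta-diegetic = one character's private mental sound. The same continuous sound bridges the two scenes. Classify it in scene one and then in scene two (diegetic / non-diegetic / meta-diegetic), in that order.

diegetic, non-diegetic

Scene one: a jukebox is an on-screen source and Fionn reacts to it → diegetic.
Scene two: there is no source in the stairwell and no one hears it — it's now underscore → non-diegetic.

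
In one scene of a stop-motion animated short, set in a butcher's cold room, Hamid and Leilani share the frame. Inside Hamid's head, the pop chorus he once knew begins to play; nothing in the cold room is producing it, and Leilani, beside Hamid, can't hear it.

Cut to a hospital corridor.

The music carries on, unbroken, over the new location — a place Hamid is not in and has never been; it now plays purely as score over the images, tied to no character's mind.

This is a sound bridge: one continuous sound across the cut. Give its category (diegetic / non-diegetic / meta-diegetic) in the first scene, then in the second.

meta-diegetic, non-diegetic

Scene one: the music exists only inside Hamid's mind; Leilani can't hear it → meta-diegetic.
Scene two: it's detached from Hamid entirely and plays over unrelated images with no in-world source — conventional underscore → non-diegetic.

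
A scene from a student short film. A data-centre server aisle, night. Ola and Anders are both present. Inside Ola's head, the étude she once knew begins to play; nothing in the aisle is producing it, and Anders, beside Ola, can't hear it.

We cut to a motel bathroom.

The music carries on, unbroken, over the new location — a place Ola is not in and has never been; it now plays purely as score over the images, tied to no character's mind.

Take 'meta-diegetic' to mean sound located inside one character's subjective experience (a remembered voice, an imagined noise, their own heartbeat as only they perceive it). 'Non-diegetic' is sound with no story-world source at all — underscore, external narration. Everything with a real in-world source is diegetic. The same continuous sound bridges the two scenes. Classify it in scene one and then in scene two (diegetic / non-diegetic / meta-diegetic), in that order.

Scene one: the music exists only inside Ola's mind; Anders can't hear it → meta-diegetic.
Scene two: it's detached from Ola entirely and plays over unrelated images with no in-world source — conventional underscore → non-diegetic.

meta-diegetic, non-diegetic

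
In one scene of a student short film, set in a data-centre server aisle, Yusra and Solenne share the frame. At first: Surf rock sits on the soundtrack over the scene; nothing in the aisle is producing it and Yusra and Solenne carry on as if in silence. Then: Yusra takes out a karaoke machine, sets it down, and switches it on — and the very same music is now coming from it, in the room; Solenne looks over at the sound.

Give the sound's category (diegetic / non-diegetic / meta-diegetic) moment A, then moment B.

non-diegetic, diegetic

Moment A: no in-world source exists and no character can hear it — underscore → non-diegetic.
Moment B: a karaoke machine is now a real source in the story world and the characters hear it → diegetic.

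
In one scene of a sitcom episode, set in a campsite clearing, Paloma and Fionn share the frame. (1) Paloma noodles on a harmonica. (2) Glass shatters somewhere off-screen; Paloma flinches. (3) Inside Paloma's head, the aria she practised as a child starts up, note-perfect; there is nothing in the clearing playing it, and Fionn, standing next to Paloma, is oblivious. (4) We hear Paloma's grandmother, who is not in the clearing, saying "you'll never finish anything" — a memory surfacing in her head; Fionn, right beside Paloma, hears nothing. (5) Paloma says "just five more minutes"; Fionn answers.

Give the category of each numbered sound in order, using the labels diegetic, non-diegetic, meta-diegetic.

Sound (1): a character is playing a harmonica on screen, so diegetic.
(2) glass is a real object/event in the scene's world → diegetic.
(3) is meta-diegetic: it lives in Paloma's subjectivity, not in the clearing.
(4) the voice is a memory playing only inside Paloma's mind; Fionn can't hear it → meta-diegetic.
(5) is diegetic: spoken by a character present in the story world.

diegetic, diegetic, meta-diegetic, meta-diegetic, diegetic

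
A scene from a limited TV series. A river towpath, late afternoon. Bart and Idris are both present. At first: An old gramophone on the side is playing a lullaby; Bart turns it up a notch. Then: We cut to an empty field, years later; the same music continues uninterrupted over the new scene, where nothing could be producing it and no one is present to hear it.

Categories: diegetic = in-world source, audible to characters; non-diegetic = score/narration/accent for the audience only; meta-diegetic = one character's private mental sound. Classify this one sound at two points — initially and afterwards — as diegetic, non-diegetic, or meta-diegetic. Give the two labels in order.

Initially: an old gramophone is a real in-scene source and Bart reacts to it → diegetic.
Afterwards: there is no longer any in-world source and no one can hear it — it has become underscore → non-diegetic.

diegetic, non-diegetic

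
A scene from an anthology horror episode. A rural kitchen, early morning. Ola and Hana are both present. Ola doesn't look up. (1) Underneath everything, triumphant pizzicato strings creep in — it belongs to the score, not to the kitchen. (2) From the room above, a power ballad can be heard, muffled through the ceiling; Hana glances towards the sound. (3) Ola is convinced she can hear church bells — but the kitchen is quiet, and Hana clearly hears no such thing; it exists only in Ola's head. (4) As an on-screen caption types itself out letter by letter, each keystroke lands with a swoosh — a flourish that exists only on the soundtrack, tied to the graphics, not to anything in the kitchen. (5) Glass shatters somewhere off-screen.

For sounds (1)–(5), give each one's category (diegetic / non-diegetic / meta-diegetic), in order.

(1) nothing in the kitchen produces it and the characters don't hear it — pure soundtrack → non-diegetic.
Sound (2): off-screen diegetic: the source is out of frame but still in the story's space, so diegetic.
Sound (3): the sound is imagined by Ola; nothing in the story world is producing it and Hana can't hear it, so meta-diegetic.
Sound (4): the caption isn't part of the story world, so neither is the sound tied to it, so non-diegetic.
Sound (5): glass is a real object/event in the scene's world, so diegetic.

non-diegetic, diegetic, meta-diegetic, non-diegetic, diegetic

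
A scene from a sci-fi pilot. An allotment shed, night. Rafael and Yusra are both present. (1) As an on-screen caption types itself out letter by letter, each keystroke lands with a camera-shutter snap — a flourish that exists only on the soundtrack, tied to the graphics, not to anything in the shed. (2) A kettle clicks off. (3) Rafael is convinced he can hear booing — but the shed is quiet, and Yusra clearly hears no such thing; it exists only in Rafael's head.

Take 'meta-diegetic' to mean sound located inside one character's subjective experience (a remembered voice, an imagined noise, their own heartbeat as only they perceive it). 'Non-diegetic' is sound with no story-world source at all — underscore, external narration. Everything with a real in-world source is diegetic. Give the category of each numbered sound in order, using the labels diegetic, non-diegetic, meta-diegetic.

non-diegetic, diegetic, meta-diegetic

Sound (1): sound married to a title/caption — outside the diegesis by definition, so non-diegetic.
(2) is diegetic: a kettle is a real object/event in the scene's world.
(3) is meta-diegetic: subjective to Rafael: the shed is silent and Yusra hears nothing.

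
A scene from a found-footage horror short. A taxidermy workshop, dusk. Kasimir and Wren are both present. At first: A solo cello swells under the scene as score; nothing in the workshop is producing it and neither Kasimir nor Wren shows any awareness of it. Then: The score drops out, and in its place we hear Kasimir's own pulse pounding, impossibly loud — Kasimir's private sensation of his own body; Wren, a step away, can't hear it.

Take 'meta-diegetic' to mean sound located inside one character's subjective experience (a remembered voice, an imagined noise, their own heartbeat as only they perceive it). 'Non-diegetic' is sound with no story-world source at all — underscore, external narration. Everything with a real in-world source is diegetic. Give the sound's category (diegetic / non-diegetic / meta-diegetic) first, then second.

First: underscore with no in-world source, inaudible to the characters → non-diegetic.
Second: the body sound is Kasimir's subjective perception alone — Wren can't hear it → meta-diegetic.

non-diegetic, meta-diegetic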